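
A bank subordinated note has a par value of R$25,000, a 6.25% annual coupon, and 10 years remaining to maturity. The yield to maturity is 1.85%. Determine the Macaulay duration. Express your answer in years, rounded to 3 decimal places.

8.118 years

Periodic yield y = 0.0185. Discount each cash flow and weight by its year:
  t   CF        PV=CF/(1+0.0185)^t    t·PV
  1     1,562.50     1,534.1188     1,534.1188
  2     1,562.50     1,506.2531     3,012.5062
  3     1,562.50     1,478.8936     4,436.6808
  4     1,562.50     1,452.0310     5,808.1241
  5     1,562.50     1,425.6564     7,128.2819
  6     1,562.50     1,399.7608     8,398.5648
  7     1,562.50     1,374.3356     9,620.3491
  8     1,562.50     1,349.3722    10,794.9776
  9     1,562.50     1,324.8623    11,923.7603
  10   26,562.50    22,113.5575   221,135.5745
  Σ                 34,958.8412   283,792.9380
Price P = Σ PV = 34,958.8412.
Macaulay duration = Σ(t·PV) / P = 283,792.9380 / 34,958.8412 = 8.11792 years.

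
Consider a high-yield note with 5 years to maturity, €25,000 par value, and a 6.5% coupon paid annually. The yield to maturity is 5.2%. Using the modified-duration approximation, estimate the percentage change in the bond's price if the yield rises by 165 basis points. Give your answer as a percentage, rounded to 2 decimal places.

-6.97%

Periodic yield y = 0.052. Modified duration first:
  t   CF        PV=CF/(1+0.052)^t    t·PV
  1     1,625.00     1,544.6768     1,544.6768
  2     1,625.00     1,468.3240     2,936.6479
  3     1,625.00     1,395.7452     4,187.2356
  4     1,625.00     1,326.7540     5,307.0160
  5    26,625.00    20,663.8346   103,319.1731
  Σ                 26,399.3346   117,294.7495
P = 26,399.3346; D_Mac = 4.44309 yrs; D_mod = 4.44309/(1+0.052) = 4.22347 yrs.
ΔP/P ≈ -D_mod · Δy = -4.22347 × (+0.0165) = -0.069687 = -6.9687%.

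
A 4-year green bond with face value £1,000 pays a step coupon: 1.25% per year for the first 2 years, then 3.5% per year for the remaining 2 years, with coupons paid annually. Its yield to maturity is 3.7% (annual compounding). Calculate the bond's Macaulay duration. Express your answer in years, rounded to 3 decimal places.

3.904 years

Periodic yield y = 0.037. Discount each cash flow and weight by its year:
  t   CF        PV=CF/(1+0.037)^t    t·PV
  1        12.50        12.0540        12.0540
  2        12.50        11.6239        23.2478
  3        35.00        31.3857        94.1571
  4     1,035.00       895.0047     3,580.0189
  Σ                    950.0683     3,709.4778
Price P = Σ PV = 950.0683.
Macaulay duration = Σ(t·PV) / P = 3,709.4778 / 950.0683 = 3.90443 years.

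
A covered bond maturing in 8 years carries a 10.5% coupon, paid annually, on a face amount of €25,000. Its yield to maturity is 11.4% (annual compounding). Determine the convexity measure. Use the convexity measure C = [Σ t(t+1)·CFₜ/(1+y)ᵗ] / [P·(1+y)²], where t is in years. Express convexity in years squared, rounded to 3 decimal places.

36.662

With y = 0.114:
  t   CF        PV=CF/(1+0.114)^t    t·PV        t(t+1)·PV
  1     2,625.00     2,356.3734     2,356.3734       4,712.7469
  2     2,625.00     2,115.2365     4,230.4729      12,691.4188
  3     2,625.00     1,898.7760     5,696.3280      22,785.3121
  4     2,625.00     1,704.4668     6,817.8672      34,089.3358
  5     2,625.00     1,530.0420     7,650.2100      45,901.2601
  6     2,625.00     1,373.4668     8,240.8007      57,685.6052
  7     2,625.00     1,232.9145     8,630.4017      69,043.2139
  8    27,625.00    11,647.1793    93,177.4341     838,596.9073
  Σ                 23,858.4553   136,799.8882   1,085,505.8001
P = 23,858.4553.
Convexity = Σ t(t+1)·PV / [P·(1+y)²] = 1,085,505.8001 / (23,858.4553 × 1.240996) = 36.66228.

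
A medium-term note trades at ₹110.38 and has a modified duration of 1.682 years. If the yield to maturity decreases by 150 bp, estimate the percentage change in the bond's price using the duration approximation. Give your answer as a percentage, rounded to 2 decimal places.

Duration approximation: ΔP/P ≈ -D_mod · Δy = -1.682 × (-0.015) = +0.025230.
As a percentage: +2.5230%.

+2.52%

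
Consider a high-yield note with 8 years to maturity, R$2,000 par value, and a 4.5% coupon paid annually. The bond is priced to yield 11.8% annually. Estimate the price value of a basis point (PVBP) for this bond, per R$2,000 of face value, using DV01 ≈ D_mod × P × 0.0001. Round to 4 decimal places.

R$0.7443

Periodic yield y = 0.118.
  t   CF        PV=CF/(1+0.118)^t    t·PV
  1        90.00        80.5009        80.5009
  2        90.00        72.0044       144.0088
  3        90.00        64.4046       193.2139
  4        90.00        57.6070       230.4280
  5        90.00        51.5268       257.6342
  6        90.00        46.0884       276.5304
  7        90.00        41.2240       288.5678
  8     2,090.00       856.2722     6,850.1778
  Σ                  1,269.6284     8,321.0618
P = 1,269.6284; D_Mac = 6.55394 yrs; D_mod = 5.86220 yrs.
DV01 ≈ 5.86220 × 1,269.6284 × 0.0001 = 0.744281.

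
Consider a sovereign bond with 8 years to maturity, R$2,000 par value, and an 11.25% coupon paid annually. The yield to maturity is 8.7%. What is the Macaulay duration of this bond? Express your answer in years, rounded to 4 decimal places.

Periodic yield y = 0.087. Discount each cash flow and weight by its year:
  t   CF        PV=CF/(1+0.087)^t    t·PV
  1       225.00       206.9917       206.9917
  2       225.00       190.4248       380.8495
  3       225.00       175.1838       525.5513
  4       225.00       161.1626       644.6505
  5       225.00       148.2637       741.3184
  6       225.00       136.3971       818.3828
  7       225.00       125.4803       878.3624
  8     2,225.00     1,141.5466     9,132.3732
  Σ                  2,285.4507    13,328.4800
Price P = Σ PV = 2,285.4507.
Macaulay duration = Σ(t·PV) / P = 13,328.4800 / 2,285.4507 = 5.83188 years.

5.8319 years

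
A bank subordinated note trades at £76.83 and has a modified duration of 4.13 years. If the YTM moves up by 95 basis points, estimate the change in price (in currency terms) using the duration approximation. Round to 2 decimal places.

Duration approximation: ΔP/P ≈ -D_mod · Δy = -4.13 × (+0.0095) = -0.039235.
ΔP ≈ 76.83 × (-0.039235) = -3.01442505.

-£3.01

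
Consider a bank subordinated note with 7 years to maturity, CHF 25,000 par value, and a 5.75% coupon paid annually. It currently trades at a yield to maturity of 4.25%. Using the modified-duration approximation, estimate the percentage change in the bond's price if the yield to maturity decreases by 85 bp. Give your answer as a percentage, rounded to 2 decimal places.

+4.90%

Periodic yield y = 0.0425. Modified duration first:
  t   CF        PV=CF/(1+0.0425)^t    t·PV
  1     1,437.50     1,378.8969     1,378.8969
  2     1,437.50     1,322.6829     2,645.3657
  3     1,437.50     1,268.7605     3,806.2816
  4     1,437.50     1,217.0365     4,868.1459
  5     1,437.50     1,167.4211     5,837.1055
  6     1,437.50     1,119.8284     6,718.9703
  7    26,437.50    19,755.4961   138,288.4724
  Σ                 27,230.1223   163,543.2383
P = 27,230.1223; D_Mac = 6.00597 yrs; D_mod = 6.00597/(1+0.0425) = 5.76112 yrs.
ΔP/P ≈ -D_mod · Δy = -5.76112 × (-0.0085) = +0.048970 = +4.8970%.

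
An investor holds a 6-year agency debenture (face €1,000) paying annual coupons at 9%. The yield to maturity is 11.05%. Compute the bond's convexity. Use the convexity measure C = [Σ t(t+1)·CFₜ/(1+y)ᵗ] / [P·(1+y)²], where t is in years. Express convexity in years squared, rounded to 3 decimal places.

With y = 0.1105:
  t   CF        PV=CF/(1+0.1105)^t    t·PV        t(t+1)·PV
  1        90.00        81.0446        81.0446         162.0891
  2        90.00        72.9803       145.9605         437.8815
  3        90.00        65.7184       197.1551         788.6205
  4        90.00        59.1791       236.7163       1,183.5817
  5        90.00        53.2905       266.4524       1,598.7146
  6     1,090.00       581.1860     3,487.1158      24,409.8107
  Σ                    913.3987     4,414.4448      28,580.6982
P = 913.3987.
Convexity = Σ t(t+1)·PV / [P·(1+y)²] = 28,580.6982 / (913.3987 × 1.233210) = 25.37320.

25.373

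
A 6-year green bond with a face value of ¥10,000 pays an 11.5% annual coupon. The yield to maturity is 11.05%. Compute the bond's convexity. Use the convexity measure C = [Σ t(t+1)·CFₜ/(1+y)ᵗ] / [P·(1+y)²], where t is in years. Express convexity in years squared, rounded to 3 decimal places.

With y = 0.1105:
  t   CF        PV=CF/(1+0.1105)^t    t·PV        t(t+1)·PV
  1     1,150.00     1,035.5696     1,035.5696       2,071.1391
  2     1,150.00       932.5255     1,865.0510       5,595.1530
  3     1,150.00       839.7348     2,519.2044      10,076.8176
  4     1,150.00       756.1772     3,024.7089      15,123.5444
  5     1,150.00       680.9340     3,404.6700      20,428.0203
  6    11,150.00     5,945.1592    35,670.9553     249,696.6872
  Σ                 10,190.1003    47,520.1592     302,991.3616
P = 10,190.1003.
Convexity = Σ t(t+1)·PV / [P·(1+y)²] = 302,991.3616 / (10,190.1003 × 1.233210) = 24.11097.

24.111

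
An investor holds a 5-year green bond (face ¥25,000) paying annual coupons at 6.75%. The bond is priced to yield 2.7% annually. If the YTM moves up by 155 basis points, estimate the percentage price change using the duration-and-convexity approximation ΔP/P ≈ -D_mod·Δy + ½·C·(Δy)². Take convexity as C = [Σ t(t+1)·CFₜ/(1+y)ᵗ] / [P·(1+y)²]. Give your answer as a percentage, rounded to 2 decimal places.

With y = 0.027:
  t   CF        PV=CF/(1+0.027)^t    t·PV        t(t+1)·PV
  1     1,687.50     1,643.1353     1,643.1353       3,286.2707
  2     1,687.50     1,599.9370     3,199.8741       9,599.6223
  3     1,687.50     1,557.8744     4,673.6233      18,694.4932
  4     1,687.50     1,516.9177     6,067.6706      30,338.3532
  5    26,687.50    23,359.0768   116,795.3840     700,772.3037
  Σ                 29,676.9413   132,379.6873     762,691.0431
P = 29,676.9413; D_Mac = 4.46069 yrs; D_mod = 4.34342 yrs; C = 24.36625.
Duration effect: -4.34342 × (+0.0155) = -0.067323
Convexity effect: 0.5 × 24.36625 × (0.0155)² = +0.0029270
ΔP/P ≈ -0.067323 + 0.0029270 = -0.064396 = -6.4396%.

-6.44%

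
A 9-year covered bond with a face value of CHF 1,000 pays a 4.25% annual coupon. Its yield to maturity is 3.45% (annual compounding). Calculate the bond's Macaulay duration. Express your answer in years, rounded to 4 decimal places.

Periodic yield y = 0.0345. Discount each cash flow and weight by its year:
  t   CF        PV=CF/(1+0.0345)^t    t·PV
  1        42.50        41.0826        41.0826
  2        42.50        39.7126        79.4251
  3        42.50        38.3882       115.1645
  4        42.50        37.1079       148.4318
  5        42.50        35.8704       179.3521
  6        42.50        34.6742       208.0450
  7        42.50        33.5178       234.6246
  8        42.50        32.4000       259.2000
  9     1,042.50       768.2483     6,914.2347
  Σ                  1,061.0020     8,179.5604
Price P = Σ PV = 1,061.0020.
Macaulay duration = Σ(t·PV) / P = 8,179.5604 / 1,061.0020 = 7.70928 years.

7.7093 years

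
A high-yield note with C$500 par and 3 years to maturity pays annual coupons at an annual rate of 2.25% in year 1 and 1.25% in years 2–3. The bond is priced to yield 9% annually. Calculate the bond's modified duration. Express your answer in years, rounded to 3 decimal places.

2.694 years

Periodic yield y = 0.09. First find Macaulay duration:
  t   CF        PV=CF/(1+0.09)^t    t·PV
  1        11.25        10.3211        10.3211
  2         6.25         5.2605        10.5210
  3       506.25       390.9179     1,172.7537
  Σ                    406.4995     1,193.5958
P = 406.4995; Macaulay duration = 1,193.5958 / 406.4995 = 2.93628 years.
Modified duration = D_Mac / (1 + y) = 2.93628 / 1.09 = 2.69383 years.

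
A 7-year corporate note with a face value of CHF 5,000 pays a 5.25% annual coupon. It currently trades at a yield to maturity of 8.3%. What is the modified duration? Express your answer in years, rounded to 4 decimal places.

Periodic yield y = 0.083. First find Macaulay duration:
  t   CF        PV=CF/(1+0.083)^t    t·PV
  1       262.50       242.3823       242.3823
  2       262.50       223.8063       447.6127
  3       262.50       206.6541       619.9622
  4       262.50       190.8163       763.2652
  5       262.50       176.1923       880.9617
  6       262.50       162.6891       976.1349
  7     5,262.50     3,011.5697    21,080.9876
  Σ                  4,214.1101    25,011.3065
P = 4,214.1101; Macaulay duration = 25,011.3065 / 4,214.1101 = 5.93513 years.
Modified duration = D_Mac / (1 + y) = 5.93513 / 1.083 = 5.48027 years.

5.4803 years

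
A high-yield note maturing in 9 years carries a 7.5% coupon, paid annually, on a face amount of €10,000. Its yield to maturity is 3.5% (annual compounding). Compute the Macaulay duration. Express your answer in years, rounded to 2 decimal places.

7.15 years

Periodic yield y = 0.035. Discount each cash flow and weight by its year:
  t   CF        PV=CF/(1+0.035)^t    t·PV
  1       750.00       724.6377       724.6377
  2       750.00       700.1330     1,400.2661
  3       750.00       676.4570     2,029.3711
  4       750.00       653.5817     2,614.3267
  5       750.00       631.4799     3,157.3994
  6       750.00       610.1255     3,660.7529
  7       750.00       589.4932     4,126.4525
  8       750.00       569.5587     4,556.4693
  9    10,750.00     7,887.6080    70,988.4716
  Σ                 13,043.0746    93,258.1472
Price P = Σ PV = 13,043.0746.
Macaulay duration = Σ(t·PV) / P = 93,258.1472 / 13,043.0746 = 7.15001 years.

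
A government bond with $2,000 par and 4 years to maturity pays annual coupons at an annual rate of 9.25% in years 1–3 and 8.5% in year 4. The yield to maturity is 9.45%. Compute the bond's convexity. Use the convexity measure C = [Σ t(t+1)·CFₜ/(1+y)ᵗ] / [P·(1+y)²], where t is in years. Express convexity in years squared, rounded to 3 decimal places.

With y = 0.0945:
  t   CF        PV=CF/(1+0.0945)^t    t·PV        t(t+1)·PV
  1       185.00       169.0270       169.0270         338.0539
  2       185.00       154.4330       308.8661         926.5982
  3       185.00       141.0992       423.2975       1,693.1899
  4     2,170.00     1,512.1563     6,048.6250      30,243.1251
  Σ                  1,976.7154     6,949.8155      33,200.9671
P = 1,976.7154.
Convexity = Σ t(t+1)·PV / [P·(1+y)²] = 33,200.9671 / (1,976.7154 × 1.197930) = 14.02087.

14.021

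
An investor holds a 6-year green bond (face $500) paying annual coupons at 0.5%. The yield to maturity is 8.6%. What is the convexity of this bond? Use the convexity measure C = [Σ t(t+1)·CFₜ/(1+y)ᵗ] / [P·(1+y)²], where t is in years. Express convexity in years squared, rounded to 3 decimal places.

With y = 0.086:
  t   CF        PV=CF/(1+0.086)^t    t·PV        t(t+1)·PV
  1         2.50         2.3020         2.3020           4.6041
  2         2.50         2.1197         4.2395          12.7184
  3         2.50         1.9519         5.8556          23.4224
  4         2.50         1.7973         7.1892          35.9460
  5         2.50         1.6550         8.2749          49.6492
  6       502.50       306.3071     1,837.8428      12,864.8997
  Σ                    316.1330     1,865.7040      12,991.2398
P = 316.1330.
Convexity = Σ t(t+1)·PV / [P·(1+y)²] = 12,991.2398 / (316.1330 × 1.179396) = 34.84344.

34.843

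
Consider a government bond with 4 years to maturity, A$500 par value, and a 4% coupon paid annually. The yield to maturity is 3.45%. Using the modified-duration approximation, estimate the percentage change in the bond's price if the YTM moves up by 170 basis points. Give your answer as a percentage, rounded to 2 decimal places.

Periodic yield y = 0.0345. Modified duration first:
  t   CF        PV=CF/(1+0.0345)^t    t·PV
  1        20.00        19.3330        19.3330
  2        20.00        18.6883        37.3765
  3        20.00        18.0650        54.1951
  4       520.00       454.0267     1,816.1067
  Σ                    510.1130     1,927.0113
P = 510.1130; D_Mac = 3.77762 yrs; D_mod = 3.77762/(1+0.0345) = 3.65164 yrs.
ΔP/P ≈ -D_mod · Δy = -3.65164 × (+0.017) = -0.062078 = -6.2078%.

-6.21%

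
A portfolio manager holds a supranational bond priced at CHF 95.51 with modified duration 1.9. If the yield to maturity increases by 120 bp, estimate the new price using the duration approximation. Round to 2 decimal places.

Duration approximation: ΔP/P ≈ -D_mod · Δy = -1.9 × (+0.012) = -0.022800.
New price ≈ 95.51 × (1 - 0.022800) = 93.332372.

CHF 93.33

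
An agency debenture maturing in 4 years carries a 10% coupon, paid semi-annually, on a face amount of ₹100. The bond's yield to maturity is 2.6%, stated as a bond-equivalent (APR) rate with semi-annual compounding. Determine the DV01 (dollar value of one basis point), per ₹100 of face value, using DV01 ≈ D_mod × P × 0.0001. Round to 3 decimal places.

₹0.044

Periodic yield y = 0.013.
  t   CF        PV=CF/(1+0.013)^t    t·PV
  1         5.00         4.9358         4.9358
  2         5.00         4.8725         9.7450
  3         5.00         4.8100        14.4299
  4         5.00         4.7482        18.9929
  5         5.00         4.6873        23.4365
  6         5.00         4.6271        27.7629
  7         5.00         4.5678        31.9744
  8       105.00        94.6921       757.5368
  Σ                    127.9408       888.8142
P = 127.9408; D_Mac = 6.94707 half-year periods = 3.47354 yrs; D_mod = 3.42896 yrs.
DV01 ≈ 3.42896 × 127.9408 × 0.0001 = 0.043870.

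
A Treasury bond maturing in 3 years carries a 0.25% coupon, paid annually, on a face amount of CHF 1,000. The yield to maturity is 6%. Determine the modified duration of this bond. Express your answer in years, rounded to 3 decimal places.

2.822 years

Periodic yield y = 0.06. First find Macaulay duration:
  t   CF        PV=CF/(1+0.06)^t    t·PV
  1         2.50         2.3585         2.3585
  2         2.50         2.2250         4.4500
  3     1,002.50       841.7183     2,525.1550
  Σ                    846.3018     2,531.9635
P = 846.3018; Macaulay duration = 2,531.9635 / 846.3018 = 2.99180 years.
Modified duration = D_Mac / (1 + y) = 2.99180 / 1.06 = 2.82245 years.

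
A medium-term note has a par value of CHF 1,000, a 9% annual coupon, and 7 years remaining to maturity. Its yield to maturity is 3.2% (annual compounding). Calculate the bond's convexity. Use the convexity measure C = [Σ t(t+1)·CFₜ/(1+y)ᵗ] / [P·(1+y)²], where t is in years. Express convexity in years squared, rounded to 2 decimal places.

39.84

With y = 0.032:
  t   CF        PV=CF/(1+0.032)^t    t·PV        t(t+1)·PV
  1        90.00        87.2093        87.2093         174.4186
  2        90.00        84.5051       169.0103         507.0308
  3        90.00        81.8848       245.6545         982.6179
  4        90.00        79.3458       317.3830       1,586.9152
  5        90.00        76.8854       384.4271       2,306.5628
  6        90.00        74.5014       447.0083       3,129.0580
  7     1,090.00       874.3164     6,120.2147      48,961.7175
  Σ                  1,358.6482     7,770.9072      57,648.3208
P = 1,358.6482.
Convexity = Σ t(t+1)·PV / [P·(1+y)²] = 57,648.3208 / (1,358.6482 × 1.065024) = 39.84008.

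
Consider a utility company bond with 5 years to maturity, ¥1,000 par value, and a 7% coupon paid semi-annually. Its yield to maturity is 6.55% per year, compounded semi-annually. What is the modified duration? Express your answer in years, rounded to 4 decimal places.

Periodic yield y = 0.03275. First find Macaulay duration:
  t   CF        PV=CF/(1+0.03275)^t    t·PV
  1        35.00        33.8901        33.8901
  2        35.00        32.8154        65.6308
  3        35.00        31.7748        95.3243
  4        35.00        30.7671       123.0686
  5        35.00        29.7915       148.9574
  6        35.00        28.8467       173.0805
  7        35.00        27.9320       195.5238
  8        35.00        27.0462       216.3697
  9        35.00        26.1885       235.6968
  10    1,035.00       749.8740     7,498.7403
  Σ                  1,018.9264     8,786.2823
P = 1,018.9264; Macaulay duration = 8,786.2823 / 1,018.9264 = 8.62308 half-year periods = 4.31154 years.
Modified duration = D_Mac / (1 + y) = 4.31154 / 1.03275 = 4.17481 years.

4.1748 years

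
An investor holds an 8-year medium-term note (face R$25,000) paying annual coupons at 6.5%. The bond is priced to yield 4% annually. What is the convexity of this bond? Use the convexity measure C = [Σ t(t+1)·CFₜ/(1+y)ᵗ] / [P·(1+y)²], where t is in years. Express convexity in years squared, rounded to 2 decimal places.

51.32

With y = 0.04:
  t   CF        PV=CF/(1+0.04)^t    t·PV        t(t+1)·PV
  1     1,625.00     1,562.5000     1,562.5000       3,125.0000
  2     1,625.00     1,502.4038     3,004.8077       9,014.4231
  3     1,625.00     1,444.6191     4,333.8572      17,335.4290
  4     1,625.00     1,389.0568     5,556.2272      27,781.1362
  5     1,625.00     1,335.6315     6,678.1577      40,068.9465
  6     1,625.00     1,284.2611     7,705.5666      53,938.9664
  7     1,625.00     1,234.8664     8,644.0651      69,152.5210
  8    26,625.00    19,454.6267   155,637.0137   1,400,733.1230
  Σ                 29,207.9655   193,122.1953   1,621,149.5451
P = 29,207.9655.
Convexity = Σ t(t+1)·PV / [P·(1+y)²] = 1,621,149.5451 / (29,207.9655 × 1.081600) = 51.31627.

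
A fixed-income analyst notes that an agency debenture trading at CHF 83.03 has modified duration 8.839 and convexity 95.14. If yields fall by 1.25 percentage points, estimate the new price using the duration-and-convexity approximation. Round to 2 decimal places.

Duration effect: -D_mod·Δy = -8.839 × (-0.0125) = +0.1104875
Convexity effect: ½·C·(Δy)² = 0.5 × 95.14 × (-0.0125)² = +0.0074328125
ΔP/P ≈ +0.1104875 + 0.0074328125 = +0.1179203125
New price ≈ 83.03 × (1 + 0.1179203125) = 92.820923546875.

CHF 92.82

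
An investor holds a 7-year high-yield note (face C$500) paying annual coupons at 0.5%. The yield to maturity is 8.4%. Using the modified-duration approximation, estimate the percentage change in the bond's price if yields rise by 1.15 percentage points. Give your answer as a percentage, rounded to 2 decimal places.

Periodic yield y = 0.084. Modified duration first:
  t   CF        PV=CF/(1+0.084)^t    t·PV
  1         2.50         2.3063         2.3063
  2         2.50         2.1276         4.2551
  3         2.50         1.9627         5.8881
  4         2.50         1.8106         7.2424
  5         2.50         1.6703         8.3515
  6         2.50         1.5409         9.2452
  7       502.50       285.7137     1,999.9960
  Σ                    297.1320     2,037.2846
P = 297.1320; D_Mac = 6.85650 yrs; D_mod = 6.85650/(1+0.084) = 6.32518 yrs.
ΔP/P ≈ -D_mod · Δy = -6.32518 × (+0.0115) = -0.072740 = -7.2740%.

-7.27%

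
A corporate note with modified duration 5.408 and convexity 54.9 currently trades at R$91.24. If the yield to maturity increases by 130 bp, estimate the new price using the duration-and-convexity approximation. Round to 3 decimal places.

R$85.249

Duration effect: -D_mod·Δy = -5.408 × (+0.013) = -0.070304
Convexity effect: ½·C·(Δy)² = 0.5 × 54.9 × (0.013)² = +0.00463905
ΔP/P ≈ -0.070304 + 0.00463905 = -0.06566495
New price ≈ 91.24 × (1 - 0.06566495) = 85.248729962.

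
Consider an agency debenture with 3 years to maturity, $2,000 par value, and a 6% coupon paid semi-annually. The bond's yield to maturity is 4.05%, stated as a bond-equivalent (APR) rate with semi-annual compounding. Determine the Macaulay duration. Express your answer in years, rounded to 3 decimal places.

2.796 years

Periodic yield y = 0.02025. Discount each cash flow and weight by its period:
  t   CF        PV=CF/(1+0.02025)^t    t·PV
  1        60.00        58.8091        58.8091
  2        60.00        57.6419       115.2837
  3        60.00        56.4978       169.4934
  4        60.00        55.3764       221.5057
  5        60.00        54.2773       271.3865
  6     2,060.00     1,826.5333    10,959.1999
  Σ                  2,109.1358    11,795.6783
Price P = Σ PV = 2,109.1358.
Macaulay duration = Σ(t·PV) / P = 11,795.6783 / 2,109.1358 = 5.59266 half-year periods.
In years: 5.59266 / 2 = 2.79633 years.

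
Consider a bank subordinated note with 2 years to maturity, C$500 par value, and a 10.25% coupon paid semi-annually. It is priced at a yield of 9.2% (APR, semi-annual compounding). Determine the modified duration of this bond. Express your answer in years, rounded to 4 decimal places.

Periodic yield y = 0.046. First find Macaulay duration:
  t   CF        PV=CF/(1+0.046)^t    t·PV
  1       25.625        24.4981        24.4981
  2       25.625        23.4207        46.8415
  3       25.625        22.3908        67.1723
  4      525.625       439.0857     1,756.3427
  Σ                    509.3953     1,894.8546
P = 509.3953; Macaulay duration = 1,894.8546 / 509.3953 = 3.71981 half-year periods = 1.85991 years.
Modified duration = D_Mac / (1 + y) = 1.85991 / 1.046 = 1.77811 years.

1.7781 years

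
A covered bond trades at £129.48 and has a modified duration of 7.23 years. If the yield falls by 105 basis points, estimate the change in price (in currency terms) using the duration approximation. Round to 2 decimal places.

+£9.83

Duration approximation: ΔP/P ≈ -D_mod · Δy = -7.23 × (-0.0105) = +0.075915.
ΔP ≈ 129.48 × (+0.075915) = +9.8294742.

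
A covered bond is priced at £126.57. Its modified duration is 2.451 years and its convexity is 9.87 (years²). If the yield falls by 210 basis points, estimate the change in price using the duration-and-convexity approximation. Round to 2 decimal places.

+£6.79

Duration effect: -D_mod·Δy = -2.451 × (-0.021) = +0.051471
Convexity effect: ½·C·(Δy)² = 0.5 × 9.87 × (-0.021)² = +0.002176335
ΔP/P ≈ +0.051471 + 0.002176335 = +0.053647335
ΔP ≈ 126.57 × (+0.053647335) = +6.79014319095.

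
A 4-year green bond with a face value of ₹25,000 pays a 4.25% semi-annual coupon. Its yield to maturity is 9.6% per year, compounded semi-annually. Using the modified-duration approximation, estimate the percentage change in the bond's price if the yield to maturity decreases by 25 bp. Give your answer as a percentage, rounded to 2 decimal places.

Periodic yield y = 0.048. Modified duration first:
  t   CF        PV=CF/(1+0.048)^t    t·PV
  1       531.25       506.9179       506.9179
  2       531.25       483.7003       967.4006
  3       531.25       461.5461     1,384.6383
  4       531.25       440.4066     1,761.6264
  5       531.25       420.2353     2,101.1765
  6       531.25       400.9879     2,405.9273
  7       531.25       382.6220     2,678.3542
  8    25,531.25    17,546.1492   140,369.1933
  Σ                 20,642.5653   152,175.2345
P = 20,642.5653; D_Mac = 7.37191 half-year periods = 3.68596 yrs; D_mod = 3.68596/(1+0.048) = 3.51713 yrs.
ΔP/P ≈ -D_mod · Δy = -3.51713 × (-0.0025) = +0.008793 = +0.8793%.

+0.88%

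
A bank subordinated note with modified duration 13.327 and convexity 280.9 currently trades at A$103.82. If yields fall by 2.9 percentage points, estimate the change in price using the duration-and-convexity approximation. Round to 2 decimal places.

+A$52.39

Duration effect: -D_mod·Δy = -13.327 × (-0.029) = +0.386483
Convexity effect: ½·C·(Δy)² = 0.5 × 280.9 × (-0.029)² = +0.11811845
ΔP/P ≈ +0.386483 + 0.11811845 = +0.50460145
ΔP ≈ 103.82 × (+0.50460145) = +52.387722539.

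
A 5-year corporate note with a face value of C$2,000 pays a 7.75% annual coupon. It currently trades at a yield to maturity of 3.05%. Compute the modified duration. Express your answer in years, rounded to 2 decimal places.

Periodic yield y = 0.0305. First find Macaulay duration:
  t   CF        PV=CF/(1+0.0305)^t    t·PV
  1       155.00       150.4124       150.4124
  2       155.00       145.9606       291.9212
  3       155.00       141.6406       424.9218
  4       155.00       137.4484       549.7936
  5     2,155.00     1,854.4165     9,272.0827
  Σ                  2,429.8786    10,689.1318
P = 2,429.8786; Macaulay duration = 10,689.1318 / 2,429.8786 = 4.39904 years.
Modified duration = D_Mac / (1 + y) = 4.39904 / 1.0305 = 4.26884 years.

4.27 years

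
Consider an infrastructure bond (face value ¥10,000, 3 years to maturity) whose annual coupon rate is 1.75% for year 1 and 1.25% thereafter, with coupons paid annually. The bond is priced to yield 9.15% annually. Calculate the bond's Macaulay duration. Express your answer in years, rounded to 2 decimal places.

Periodic yield y = 0.0915. Discount each cash flow and weight by its year:
  t   CF        PV=CF/(1+0.0915)^t    t·PV
  1       175.00       160.3298       160.3298
  2       125.00       104.9210       209.8421
  3    10,125.00     7,786.1687    23,358.5062
  Σ                  8,051.4196    23,728.6781
Price P = Σ PV = 8,051.4196.
Macaulay duration = Σ(t·PV) / P = 23,728.6781 / 8,051.4196 = 2.94714 years.

2.95 years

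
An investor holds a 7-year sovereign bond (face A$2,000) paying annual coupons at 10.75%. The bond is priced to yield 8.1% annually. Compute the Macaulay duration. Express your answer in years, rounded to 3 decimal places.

5.377 years

Periodic yield y = 0.081. Discount each cash flow and weight by its year:
  t   CF        PV=CF/(1+0.081)^t    t·PV
  1       215.00       198.8899       198.8899
  2       215.00       183.9870       367.9739
  3       215.00       170.2007       510.6021
  4       215.00       157.4475       629.7899
  5       215.00       145.6498       728.2492
  6       215.00       134.7362       808.4172
  7     2,215.00     1,284.0853     8,988.5971
  Σ                  2,274.9964    12,232.5193
Price P = Σ PV = 2,274.9964.
Macaulay duration = Σ(t·PV) / P = 12,232.5193 / 2,274.9964 = 5.37694 years.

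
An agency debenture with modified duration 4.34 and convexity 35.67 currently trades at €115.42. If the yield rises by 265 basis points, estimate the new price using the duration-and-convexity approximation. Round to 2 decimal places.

Duration effect: -D_mod·Δy = -4.34 × (+0.0265) = -0.115010
Convexity effect: ½·C·(Δy)² = 0.5 × 35.67 × (0.0265)² = +0.01252462875
ΔP/P ≈ -0.115010 + 0.01252462875 = -0.10248537125
New price ≈ 115.42 × (1 - 0.10248537125) = 103.591138450325.

€103.59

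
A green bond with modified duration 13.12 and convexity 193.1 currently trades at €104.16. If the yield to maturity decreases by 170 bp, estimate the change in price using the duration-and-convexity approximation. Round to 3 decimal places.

+€26.138

Duration effect: -D_mod·Δy = -13.12 × (-0.017) = +0.223040
Convexity effect: ½·C·(Δy)² = 0.5 × 193.1 × (-0.017)² = +0.02790295
ΔP/P ≈ +0.223040 + 0.02790295 = +0.25094295
ΔP ≈ 104.16 × (+0.25094295) = +26.138217672.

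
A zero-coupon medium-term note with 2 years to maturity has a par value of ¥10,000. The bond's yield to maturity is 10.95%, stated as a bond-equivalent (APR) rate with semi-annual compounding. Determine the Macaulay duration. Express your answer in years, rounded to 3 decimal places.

2.000 years

A zero-coupon bond has a single cash flow at maturity, so its Macaulay duration equals its maturity: 2 years.
(Equivalently: 4 semi-annual periods ÷ 2 = 2 years.)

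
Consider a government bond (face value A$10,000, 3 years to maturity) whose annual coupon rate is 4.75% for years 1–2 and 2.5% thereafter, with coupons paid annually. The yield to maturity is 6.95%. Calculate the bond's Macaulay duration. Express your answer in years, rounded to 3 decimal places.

2.859 years

Periodic yield y = 0.0695. Discount each cash flow and weight by its year:
  t   CF        PV=CF/(1+0.0695)^t    t·PV
  1       475.00       444.1328       444.1328
  2       475.00       415.2714       830.5428
  3    10,250.00     8,378.7937    25,136.3812
  Σ                  9,238.1979    26,411.0568
Price P = Σ PV = 9,238.1979.
Macaulay duration = Σ(t·PV) / P = 26,411.0568 / 9,238.1979 = 2.85890 years.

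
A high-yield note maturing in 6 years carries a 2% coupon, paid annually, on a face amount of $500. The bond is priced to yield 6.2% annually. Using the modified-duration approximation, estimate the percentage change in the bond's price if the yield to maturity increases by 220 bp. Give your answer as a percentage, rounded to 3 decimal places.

-11.748%

Periodic yield y = 0.062. Modified duration first:
  t   CF        PV=CF/(1+0.062)^t    t·PV
  1        10.00         9.4162         9.4162
  2        10.00         8.8665        17.7329
  3        10.00         8.3488        25.0465
  4        10.00         7.8614        31.4457
  5        10.00         7.4025        37.0124
  6       510.00       355.4865     2,132.9188
  Σ                    397.3819     2,253.5727
P = 397.3819; D_Mac = 5.67105 yrs; D_mod = 5.67105/(1+0.062) = 5.33997 yrs.
ΔP/P ≈ -D_mod · Δy = -5.33997 × (+0.022) = -0.117479 = -11.7479%.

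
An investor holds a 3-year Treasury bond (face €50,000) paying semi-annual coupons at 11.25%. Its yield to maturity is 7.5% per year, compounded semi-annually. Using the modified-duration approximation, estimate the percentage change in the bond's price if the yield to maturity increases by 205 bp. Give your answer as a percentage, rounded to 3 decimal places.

Periodic yield y = 0.0375. Modified duration first:
  t   CF        PV=CF/(1+0.0375)^t    t·PV
  1     2,812.50     2,710.8434     2,710.8434
  2     2,812.50     2,612.8611     5,225.7222
  3     2,812.50     2,518.4203     7,555.2610
  4     2,812.50     2,427.3931     9,709.5723
  5     2,812.50     2,339.6560    11,698.2799
  6    52,812.50    42,345.5808   254,073.4848
  Σ                 54,954.7546   290,973.1636
P = 54,954.7546; D_Mac = 5.29478 half-year periods = 2.64739 yrs; D_mod = 2.64739/(1+0.0375) = 2.55170 yrs.
ΔP/P ≈ -D_mod · Δy = -2.55170 × (+0.0205) = -0.052310 = -5.2310%.

-5.231%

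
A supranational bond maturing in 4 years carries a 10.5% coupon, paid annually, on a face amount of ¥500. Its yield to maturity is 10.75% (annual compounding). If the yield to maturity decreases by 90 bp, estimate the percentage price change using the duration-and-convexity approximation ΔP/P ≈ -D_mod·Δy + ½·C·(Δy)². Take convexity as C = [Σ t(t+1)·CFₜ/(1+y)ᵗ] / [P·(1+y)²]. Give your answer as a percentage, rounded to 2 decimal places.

+2.87%

With y = 0.1075:
  t   CF        PV=CF/(1+0.1075)^t    t·PV        t(t+1)·PV
  1        52.50        47.4041        47.4041          94.8081
  2        52.50        42.8028        85.6055         256.8166
  3        52.50        38.6481       115.9443         463.7771
  4       552.50       367.2462     1,468.9849       7,344.9245
  Σ                    496.1012     1,717.9388       8,160.3264
P = 496.1012; D_Mac = 3.46288 yrs; D_mod = 3.12675 yrs; C = 13.41065.
Duration effect: -3.12675 × (-0.009) = +0.028141
Convexity effect: 0.5 × 13.41065 × (-0.009)² = +0.0005431
ΔP/P ≈ +0.028141 + 0.0005431 = +0.028684 = +2.8684%.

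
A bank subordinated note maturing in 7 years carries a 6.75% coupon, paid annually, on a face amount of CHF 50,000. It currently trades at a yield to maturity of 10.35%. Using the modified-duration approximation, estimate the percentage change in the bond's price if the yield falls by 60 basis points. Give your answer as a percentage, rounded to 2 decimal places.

+3.08%

Periodic yield y = 0.1035. Modified duration first:
  t   CF        PV=CF/(1+0.1035)^t    t·PV
  1     3,375.00     3,058.4504     3,058.4504
  2     3,375.00     2,771.5907     5,543.1815
  3     3,375.00     2,511.6364     7,534.9091
  4     3,375.00     2,276.0638     9,104.2551
  5     3,375.00     2,062.5861    10,312.9306
  6     3,375.00     1,869.1311    11,214.7863
  7    53,375.00    26,787.4594   187,512.2157
  Σ                 41,336.9178   234,280.7287
P = 41,336.9178; D_Mac = 5.66759 yrs; D_mod = 5.66759/(1+0.1035) = 5.13601 yrs.
ΔP/P ≈ -D_mod · Δy = -5.13601 × (-0.006) = +0.030816 = +3.0816%.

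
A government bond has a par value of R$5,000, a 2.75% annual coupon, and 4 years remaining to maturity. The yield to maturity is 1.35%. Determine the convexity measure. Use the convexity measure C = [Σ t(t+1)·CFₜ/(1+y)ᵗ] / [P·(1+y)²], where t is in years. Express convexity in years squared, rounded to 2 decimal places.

18.48

With y = 0.0135:
  t   CF        PV=CF/(1+0.0135)^t    t·PV        t(t+1)·PV
  1       137.50       135.6685       135.6685         271.3370
  2       137.50       133.8613       267.7227         803.1681
  3       137.50       132.0783       396.2349       1,584.9395
  4     5,137.50     4,869.1911    19,476.7645      97,383.8227
  Σ                  5,270.7992    20,276.3906     100,043.2672
P = 5,270.7992.
Convexity = Σ t(t+1)·PV / [P·(1+y)²] = 100,043.2672 / (5,270.7992 × 1.027182) = 18.47838.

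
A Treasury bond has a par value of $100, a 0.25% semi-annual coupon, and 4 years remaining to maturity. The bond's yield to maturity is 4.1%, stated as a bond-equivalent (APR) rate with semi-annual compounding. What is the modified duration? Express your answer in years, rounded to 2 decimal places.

3.90 years

Periodic yield y = 0.0205. First find Macaulay duration:
  t   CF        PV=CF/(1+0.0205)^t    t·PV
  1        0.125         0.1225         0.1225
  2        0.125         0.1200         0.2401
  3        0.125         0.1176         0.3529
  4        0.125         0.1153         0.4610
  5        0.125         0.1129         0.5647
  6        0.125         0.1107         0.6640
  7        0.125         0.1084         0.7591
  8      100.125        85.1213       680.9707
  Σ                     85.9288       684.1350
P = 85.9288; Macaulay duration = 684.1350 / 85.9288 = 7.96165 half-year periods = 3.98083 years.
Modified duration = D_Mac / (1 + y) = 3.98083 / 1.0205 = 3.90086 years.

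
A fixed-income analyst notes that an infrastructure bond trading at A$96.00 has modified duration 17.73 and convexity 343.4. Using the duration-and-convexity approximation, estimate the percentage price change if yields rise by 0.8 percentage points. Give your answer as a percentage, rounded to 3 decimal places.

Duration effect: -D_mod·Δy = -17.73 × (+0.008) = -0.141840
Convexity effect: ½·C·(Δy)² = 0.5 × 343.4 × (0.008)² = +0.0109888
ΔP/P ≈ -0.141840 + 0.0109888 = -0.1308512
= -13.08512%.

-13.085%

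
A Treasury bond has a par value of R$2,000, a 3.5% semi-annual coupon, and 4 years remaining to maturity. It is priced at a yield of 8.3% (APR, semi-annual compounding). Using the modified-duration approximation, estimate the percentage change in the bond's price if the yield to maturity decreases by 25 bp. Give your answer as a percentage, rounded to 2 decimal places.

+0.90%

Periodic yield y = 0.0415. Modified duration first:
  t   CF        PV=CF/(1+0.0415)^t    t·PV
  1        35.00        33.6054        33.6054
  2        35.00        32.2663        64.5326
  3        35.00        30.9806        92.9419
  4        35.00        29.7462       118.9847
  5        35.00        28.5609       142.8044
  6        35.00        27.4228       164.5370
  7        35.00        26.3301       184.3110
  8     2,035.00     1,469.9082    11,759.2658
  Σ                  1,678.8206    12,560.9828
P = 1,678.8206; D_Mac = 7.48203 half-year periods = 3.74101 yrs; D_mod = 3.74101/(1+0.0415) = 3.59195 yrs.
ΔP/P ≈ -D_mod · Δy = -3.59195 × (-0.0025) = +0.008980 = +0.8980%.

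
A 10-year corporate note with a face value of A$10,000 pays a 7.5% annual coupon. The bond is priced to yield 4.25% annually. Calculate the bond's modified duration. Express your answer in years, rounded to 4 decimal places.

Periodic yield y = 0.0425. First find Macaulay duration:
  t   CF        PV=CF/(1+0.0425)^t    t·PV
  1       750.00       719.4245       719.4245
  2       750.00       690.0954     1,380.1908
  3       750.00       661.9620     1,985.8861
  4       750.00       634.9756     2,539.9022
  5       750.00       609.0893     3,045.4463
  6       750.00       584.2583     3,505.5497
  7       750.00       560.4396     3,923.0772
  8       750.00       537.5919     4,300.7356
  9       750.00       515.6757     4,641.0816
  10   10,750.00     7,090.0260    70,900.2600
  Σ                 12,603.5383    96,941.5540
P = 12,603.5383; Macaulay duration = 96,941.5540 / 12,603.5383 = 7.69161 years.
Modified duration = D_Mac / (1 + y) = 7.69161 / 1.0425 = 7.37805 years.

7.3780 years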